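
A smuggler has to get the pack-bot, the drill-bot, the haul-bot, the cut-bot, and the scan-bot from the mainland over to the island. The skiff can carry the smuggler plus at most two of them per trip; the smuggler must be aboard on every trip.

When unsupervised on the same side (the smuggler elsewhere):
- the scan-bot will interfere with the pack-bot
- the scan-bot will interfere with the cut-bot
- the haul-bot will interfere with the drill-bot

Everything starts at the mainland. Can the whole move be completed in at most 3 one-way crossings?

Counting alone: the smuggler can take at most 2 across per trip to the island, so moving all 5 needs at least 3 loaded trips out, with a return between consecutive ones — at least 5 crossings.
Since 3 < 5, 3 crossings cannot be enough. (The shortest complete plan in fact takes 5:)
1. Smuggler goes to the island with the drill-bot and the scan-bot.  [the mainland: the cut-bot, the haul-bot, the pack-bot | the island: the drill-bot, the scan-bot]
2. Smuggler goes back to the mainland alone.  [the mainland: the cut-bot, the haul-bot, the pack-bot | the island: the drill-bot, the scan-bot]
3. Smuggler goes to the island with the cut-bot and the pack-bot.  [the mainland: the haul-bot | the island: the cut-bot, the drill-bot, the pack-bot, the scan-bot]
4. Smuggler goes back to the mainland with the scan-bot.  [the mainland: the haul-bot, the scan-bot | the island: the cut-bot, the drill-bot, the pack-bot]
5. Smuggler goes to the island with the haul-bot and the scan-bot.  [the mainland: — | the island: the cut-bot, the drill-bot, the haul-bot, the pack-bot, the scan-bot]

No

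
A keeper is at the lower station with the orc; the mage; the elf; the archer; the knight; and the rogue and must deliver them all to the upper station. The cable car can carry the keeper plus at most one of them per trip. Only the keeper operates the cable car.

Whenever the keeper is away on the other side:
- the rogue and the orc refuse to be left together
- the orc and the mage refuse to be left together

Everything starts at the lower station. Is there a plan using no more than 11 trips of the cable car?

No

Counting alone: the keeper can take at most 1 across per trip to the upper station, so moving all 6 needs at least 6 loaded trips out, with a return between consecutive ones — at least 11 crossings.
The safety rule pushes this higher. Following every safe sequence of crossings, the most of the 6 that can be at the upper station as the cable car arrives there on crossing 11 is 5 — never all 6.
So the move cannot be finished within 11 crossings. (The shortest complete plan takes 13:)
1. Keeper goes to the upper station with the orc.  [the lower station: the archer, the elf, the knight, the mage, the rogue | the upper station: the orc]
2. Keeper goes back to the lower station alone.  [the lower station: the archer, the elf, the knight, the mage, the rogue | the upper station: the orc]
3. Keeper goes to the upper station with the mage.  [the lower station: the archer, the elf, the knight, the rogue | the upper station: the mage, the orc]
4. Keeper goes back to the lower station with the orc.  [the lower station: the archer, the elf, the knight, the orc, the rogue | the upper station: the mage]
5. Keeper goes to the upper station with the rogue.  [the lower station: the archer, the elf, the knight, the orc | the upper station: the mage, the rogue]
6. Keeper goes back to the lower station alone.  [the lower station: the archer, the elf, the knight, the orc | the upper station: the mage, the rogue]
7. Keeper goes to the upper station with the elf.  [the lower station: the archer, the knight, the orc | the upper station: the elf, the mage, the rogue]
8. Keeper goes back to the lower station alone.  [the lower station: the archer, the knight, the orc | the upper station: the elf, the mage, the rogue]
9. Keeper goes to the upper station with the archer.  [the lower station: the knight, the orc | the upper station: the archer, the elf, the mage, the rogue]
10. Keeper goes back to the lower station alone.  [the lower station: the knight, the orc | the upper station: the archer, the elf, the mage, the rogue]
11. Keeper goes to the upper station with the knight.  [the lower station: the orc | the upper station: the archer, the elf, the knight, the mage, the rogue]
12. Keeper goes back to the lower station alone.  [the lower station: the orc | the upper station: the archer, the elf, the knight, the mage, the rogue]
13. Keeper goes to the upper station with the orc.  [the lower station: — | the upper station: the archer, the elf, the knight, the mage, the orc, the rogue]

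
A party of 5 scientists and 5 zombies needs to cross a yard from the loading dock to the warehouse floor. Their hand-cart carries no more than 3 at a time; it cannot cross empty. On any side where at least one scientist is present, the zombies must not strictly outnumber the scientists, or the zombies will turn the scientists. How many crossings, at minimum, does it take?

Counting alone: each trip to the warehouse floor takes at most 3 across and each return brings at least 1 back, so after t trips out (and t−1 returns) at most 3t − (t−1) of the 10 are across; that first reaches 10 at t = 5, so at least 9 crossings are needed.
The safety rule pushes this higher. Following every safe sequence of crossings, the most of the 10 that can be at the warehouse floor as the hand-cart arrives there on crossing 9 is 9 — never all 10.
So no plan with fewer than 11 crossings exists, and this one achieves 11:
1. 2 zombies → the warehouse floor.  (the loading dock: 5S 3Z; the warehouse floor: 0S 2Z)
2. 1 zombie ← the loading dock.  (the loading dock: 5S 4Z; the warehouse floor: 0S 1Z)
3. 3 zombies → the warehouse floor.  (the loading dock: 5S 1Z; the warehouse floor: 0S 4Z)
4. 1 zombie ← the loading dock.  (the loading dock: 5S 2Z; the warehouse floor: 0S 3Z)
5. 3 scientists → the warehouse floor.  (the loading dock: 2S 2Z; the warehouse floor: 3S 3Z)
6. 1 scientist and 1 zombie ← the loading dock.  (the loading dock: 3S 3Z; the warehouse floor: 2S 2Z)
7. 3 scientists → the warehouse floor.  (the loading dock: 0S 3Z; the warehouse floor: 5S 2Z)
8. 1 zombie ← the loading dock.  (the loading dock: 0S 4Z; the warehouse floor: 5S 1Z)
9. 2 zombies → the warehouse floor.  (the loading dock: 0S 2Z; the warehouse floor: 5S 3Z)
10. 1 zombie ← the loading dock.  (the loading dock: 0S 3Z; the warehouse floor: 5S 2Z)
11. 3 zombies → the warehouse floor.  (the loading dock: 0S 0Z; the warehouse floor: 5S 5Z)

11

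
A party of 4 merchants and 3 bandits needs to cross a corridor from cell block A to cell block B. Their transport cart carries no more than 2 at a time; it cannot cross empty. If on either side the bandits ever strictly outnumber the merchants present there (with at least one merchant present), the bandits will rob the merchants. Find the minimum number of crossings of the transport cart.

Counting alone: each trip to cell block B takes at most 2 across and each return brings at least 1 back, so after t trips out (and t−1 returns) at most 2t − (t−1) of the 7 are across; that first reaches 7 at t = 6, so at least 11 crossings are needed.
The plan below uses exactly 11 crossings, so it is optimal:
1. 2 bandits → cell block B.  (cell block A: 4M 1B; cell block B: 0M 2B)
2. 1 bandit ← cell block A.  (cell block A: 4M 2B; cell block B: 0M 1B)
3. 2 bandits → cell block B.  (cell block A: 4M 0B; cell block B: 0M 3B)
4. 1 bandit ← cell block A.  (cell block A: 4M 1B; cell block B: 0M 2B)
5. 2 merchants → cell block B.  (cell block A: 2M 1B; cell block B: 2M 2B)
6. 1 bandit ← cell block A.  (cell block A: 2M 2B; cell block B: 2M 1B)
7. 1 merchant and 1 bandit → cell block B.  (cell block A: 1M 1B; cell block B: 3M 2B)
8. 1 merchant ← cell block A.  (cell block A: 2M 1B; cell block B: 2M 2B)
9. 1 merchant and 1 bandit → cell block B.  (cell block A: 1M 0B; cell block B: 3M 3B)
10. 1 bandit ← cell block A.  (cell block A: 1M 1B; cell block B: 3M 2B)
11. 1 merchant and 1 bandit → cell block B.  (cell block A: 0M 0B; cell block B: 4M 3B)

11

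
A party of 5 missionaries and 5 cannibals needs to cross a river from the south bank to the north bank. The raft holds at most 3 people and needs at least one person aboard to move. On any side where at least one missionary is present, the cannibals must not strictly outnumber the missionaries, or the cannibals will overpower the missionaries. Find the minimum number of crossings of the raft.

Counting alone: each trip to the north bank takes at most 3 across and each return brings at least 1 back, so after t trips out (and t−1 returns) at most 3t − (t−1) of the 10 are across; that first reaches 10 at t = 5, so at least 9 crossings are needed.
The safety rule pushes this higher. Following every safe sequence of crossings, the most of the 10 that can be at the north bank as the raft arrives there on crossing 9 is 9 — never all 10.
So no plan with fewer than 11 crossings exists, and this one achieves 11:
1. 2 cannibals → the north bank.  (the south bank: 5M 3C; the north bank: 0M 2C)
2. 1 cannibal ← the south bank.  (the south bank: 5M 4C; the north bank: 0M 1C)
3. 3 cannibals → the north bank.  (the south bank: 5M 1C; the north bank: 0M 4C)
4. 1 cannibal ← the south bank.  (the south bank: 5M 2C; the north bank: 0M 3C)
5. 3 missionaries → the north bank.  (the south bank: 2M 2C; the north bank: 3M 3C)
6. 1 missionary and 1 cannibal ← the south bank.  (the south bank: 3M 3C; the north bank: 2M 2C)
7. 3 missionaries → the north bank.  (the south bank: 0M 3C; the north bank: 5M 2C)
8. 1 cannibal ← the south bank.  (the south bank: 0M 4C; the north bank: 5M 1C)
9. 2 cannibals → the north bank.  (the south bank: 0M 2C; the north bank: 5M 3C)
10. 1 cannibal ← the south bank.  (the south bank: 0M 3C; the north bank: 5M 2C)
11. 3 cannibals → the north bank.  (the south bank: 0M 0C; the north bank: 5M 5C)

11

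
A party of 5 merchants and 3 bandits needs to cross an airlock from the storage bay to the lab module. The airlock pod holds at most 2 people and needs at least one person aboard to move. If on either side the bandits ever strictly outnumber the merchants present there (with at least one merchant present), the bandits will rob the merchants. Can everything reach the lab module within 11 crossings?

Counting alone: each trip to the lab module takes at most 2 across and each return brings at least 1 back, so after t trips out (and t−1 returns) at most 2t − (t−1) of the 8 are across; that first reaches 8 at t = 7, so at least 13 crossings are needed.
Since 11 < 13, 11 crossings cannot be enough. (The shortest complete plan in fact takes 13:)
1. 2 bandits → the lab module.  (the storage bay: 5M 1B; the lab module: 0M 2B)
2. 1 bandit ← the storage bay.  (the storage bay: 5M 2B; the lab module: 0M 1B)
3. 2 bandits → the lab module.  (the storage bay: 5M 0B; the lab module: 0M 3B)
4. 1 bandit ← the storage bay.  (the storage bay: 5M 1B; the lab module: 0M 2B)
5. 2 merchants → the lab module.  (the storage bay: 3M 1B; the lab module: 2M 2B)
6. 1 bandit ← the storage bay.  (the storage bay: 3M 2B; the lab module: 2M 1B)
7. 1 merchant and 1 bandit → the lab module.  (the storage bay: 2M 1B; the lab module: 3M 2B)
8. 1 bandit ← the storage bay.  (the storage bay: 2M 2B; the lab module: 3M 1B)
9. 2 bandits → the lab module.  (the storage bay: 2M 0B; the lab module: 3M 3B)
10. 1 bandit ← the storage bay.  (the storage bay: 2M 1B; the lab module: 3M 2B)
11. 1 merchant and 1 bandit → the lab module.  (the storage bay: 1M 0B; the lab module: 4M 3B)
12. 1 bandit ← the storage bay.  (the storage bay: 1M 1B; the lab module: 4M 2B)
13. 1 merchant and 1 bandit → the lab module.  (the storage bay: 0M 0B; the lab module: 5M 3B)

No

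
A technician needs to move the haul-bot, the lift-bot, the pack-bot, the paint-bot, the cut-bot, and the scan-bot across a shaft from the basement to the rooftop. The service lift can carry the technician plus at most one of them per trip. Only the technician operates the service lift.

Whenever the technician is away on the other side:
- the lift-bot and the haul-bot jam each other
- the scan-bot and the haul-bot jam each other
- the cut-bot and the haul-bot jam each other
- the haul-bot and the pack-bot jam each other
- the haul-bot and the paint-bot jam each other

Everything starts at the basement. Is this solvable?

No

Following every safe sequence of crossings from the start, the most of the 6 that can be at the rooftop as the service lift arrives there on crossings 1, 3 is 1, 2 respectively; the best ever achieved is 2 of 6.
From crossing 5 on, no configuration arises that was not already reachable earlier: only 13 distinct safe configurations (who is on which side, and where the service lift is) can ever be reached, none of them has everyone across, and every continuation just revisits them. So no valid plan exists.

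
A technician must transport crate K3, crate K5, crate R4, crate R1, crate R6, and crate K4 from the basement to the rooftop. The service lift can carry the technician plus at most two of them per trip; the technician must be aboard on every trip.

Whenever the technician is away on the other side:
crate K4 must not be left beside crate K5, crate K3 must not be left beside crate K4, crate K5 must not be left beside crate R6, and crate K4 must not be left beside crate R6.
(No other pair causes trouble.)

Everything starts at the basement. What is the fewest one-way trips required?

9

Counting alone: the technician can take at most 2 across per trip to the rooftop, so moving all 6 needs at least 3 loaded trips out, with a return between consecutive ones — at least 5 crossings.
The safety rule pushes this higher. Following every safe sequence of crossings, the most of the 6 that can be at the rooftop as the service lift arrives there on crossings 5, 7 is 4, 5 respectively — never all 6.
So no plan with fewer than 9 crossings exists, and this one achieves 9:
1. Technician goes to the rooftop with crate K4 and crate K5.  [the basement: crate K3, crate R1, crate R4, crate R6 | the rooftop: crate K4, crate K5]
2. Technician goes back to the basement with crate K5.  [the basement: crate K3, crate K5, crate R1, crate R4, crate R6 | the rooftop: crate K4]
3. Technician goes to the rooftop with crate K3 and crate K5.  [the basement: crate R1, crate R4, crate R6 | the rooftop: crate K3, crate K4, crate K5]
4. Technician goes back to the basement with crate K4.  [the basement: crate K4, crate R1, crate R4, crate R6 | the rooftop: crate K3, crate K5]
5. Technician goes to the rooftop with crate R4 and crate R6.  [the basement: crate K4, crate R1 | the rooftop: crate K3, crate K5, crate R4, crate R6]
6. Technician goes back to the basement with crate K5.  [the basement: crate K4, crate K5, crate R1 | the rooftop: crate K3, crate R4, crate R6]
7. Technician goes to the rooftop with crate K5 and crate R1.  [the basement: crate K4 | the rooftop: crate K3, crate K5, crate R1, crate R4, crate R6]
8. Technician goes back to the basement with crate K5.  [the basement: crate K4, crate K5 | the rooftop: crate K3, crate R1, crate R4, crate R6]
9. Technician goes to the rooftop with crate K4 and crate K5.  [the basement: — | the rooftop: crate K3, crate K4, crate K5, crate R1, crate R4, crate R6]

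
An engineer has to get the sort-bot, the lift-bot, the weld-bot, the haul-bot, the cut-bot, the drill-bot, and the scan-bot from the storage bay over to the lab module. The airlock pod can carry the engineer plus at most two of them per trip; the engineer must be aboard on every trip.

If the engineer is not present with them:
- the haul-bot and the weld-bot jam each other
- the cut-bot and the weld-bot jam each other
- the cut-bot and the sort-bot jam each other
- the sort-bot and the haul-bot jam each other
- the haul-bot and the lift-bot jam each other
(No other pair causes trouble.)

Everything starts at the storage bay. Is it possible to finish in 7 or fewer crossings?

Counting alone: the engineer can take at most 2 across per trip to the lab module, so moving all 7 needs at least 4 loaded trips out, with a return between consecutive ones — at least 7 crossings.
The safety rule pushes this higher. Following every safe sequence of crossings, the most of the 7 that can be at the lab module as the airlock pod arrives there on crossing 7 is 6 — never all 7.
So the move cannot be finished within 7 crossings. (The shortest complete plan takes 9:)
1. Engineer goes to the lab module with the cut-bot and the haul-bot.  [the storage bay: the drill-bot, the lift-bot, the scan-bot, the sort-bot, the weld-bot | the lab module: the cut-bot, the haul-bot]
2. Engineer goes back to the storage bay alone.  [the storage bay: the drill-bot, the lift-bot, the scan-bot, the sort-bot, the weld-bot | the lab module: the cut-bot, the haul-bot]
3. Engineer goes to the lab module with the sort-bot.  [the storage bay: the drill-bot, the lift-bot, the scan-bot, the weld-bot | the lab module: the cut-bot, the haul-bot, the sort-bot]
4. Engineer goes back to the storage bay with the cut-bot and the haul-bot.  [the storage bay: the cut-bot, the drill-bot, the haul-bot, the lift-bot, the scan-bot, the weld-bot | the lab module: the sort-bot]
5. Engineer goes to the lab module with the lift-bot and the weld-bot.  [the storage bay: the cut-bot, the drill-bot, the haul-bot, the scan-bot | the lab module: the lift-bot, the sort-bot, the weld-bot]
6. Engineer goes back to the storage bay alone.  [the storage bay: the cut-bot, the drill-bot, the haul-bot, the scan-bot | the lab module: the lift-bot, the sort-bot, the weld-bot]
7. Engineer goes to the lab module with the drill-bot and the scan-bot.  [the storage bay: the cut-bot, the haul-bot | the lab module: the drill-bot, the lift-bot, the scan-bot, the sort-bot, the weld-bot]
8. Engineer goes back to the storage bay alone.  [the storage bay: the cut-bot, the haul-bot | the lab module: the drill-bot, the lift-bot, the scan-bot, the sort-bot, the weld-bot]
9. Engineer goes to the lab module with the cut-bot and the haul-bot.  [the storage bay: — | the lab module: the cut-bot, the drill-bot, the haul-bot, the lift-bot, the scan-bot, the sort-bot, the weld-bot]

No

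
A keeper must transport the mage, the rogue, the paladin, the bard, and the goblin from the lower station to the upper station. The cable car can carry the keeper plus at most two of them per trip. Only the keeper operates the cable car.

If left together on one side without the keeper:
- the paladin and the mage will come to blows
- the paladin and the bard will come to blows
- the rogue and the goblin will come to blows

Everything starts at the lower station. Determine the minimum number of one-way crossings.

Counting alone: the keeper can take at most 2 across per trip to the upper station, so moving all 5 needs at least 3 loaded trips out, with a return between consecutive ones — at least 5 crossings.
The plan below uses exactly 5 crossings, so it is optimal:
1. Keeper goes to the upper station with the paladin and the rogue.  [the lower station: the bard, the goblin, the mage | the upper station: the paladin, the rogue]
2. Keeper goes back to the lower station alone.  [the lower station: the bard, the goblin, the mage | the upper station: the paladin, the rogue]
3. Keeper goes to the upper station with the bard and the mage.  [the lower station: the goblin | the upper station: the bard, the mage, the paladin, the rogue]
4. Keeper goes back to the lower station with the paladin.  [the lower station: the goblin, the paladin | the upper station: the bard, the mage, the rogue]
5. Keeper goes to the upper station with the goblin and the paladin.  [the lower station: — | the upper station: the bard, the goblin, the mage, the paladin, the rogue]

5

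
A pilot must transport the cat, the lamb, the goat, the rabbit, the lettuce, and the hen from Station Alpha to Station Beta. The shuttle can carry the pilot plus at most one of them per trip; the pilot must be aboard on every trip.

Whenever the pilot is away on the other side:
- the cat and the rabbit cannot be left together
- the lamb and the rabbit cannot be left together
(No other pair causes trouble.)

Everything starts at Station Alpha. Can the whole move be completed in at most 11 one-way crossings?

Counting alone: the pilot can take at most 1 across per trip to Station Beta, so moving all 6 needs at least 6 loaded trips out, with a return between consecutive ones — at least 11 crossings.
The safety rule pushes this higher. Following every safe sequence of crossings, the most of the 6 that can be at Station Beta as the shuttle arrives there on crossing 11 is 5 — never all 6.
So the move cannot be finished within 11 crossings. (The shortest complete plan takes 13:)
1. Pilot goes to Station Beta with the rabbit.
2. Pilot goes back to Station Alpha alone.
3. Pilot goes to Station Beta with the cat.
4. Pilot goes back to Station Alpha with the rabbit.
5. Pilot goes to Station Beta with the lamb.
6. Pilot goes back to Station Alpha alone.
7. Pilot goes to Station Beta with the goat.
8. Pilot goes back to Station Alpha alone.
9. Pilot goes to Station Beta with the lettuce.
10. Pilot goes back to Station Alpha alone.
11. Pilot goes to Station Beta with the hen.
12. Pilot goes back to Station Alpha alone.
13. Pilot goes to Station Beta with the rabbit.

No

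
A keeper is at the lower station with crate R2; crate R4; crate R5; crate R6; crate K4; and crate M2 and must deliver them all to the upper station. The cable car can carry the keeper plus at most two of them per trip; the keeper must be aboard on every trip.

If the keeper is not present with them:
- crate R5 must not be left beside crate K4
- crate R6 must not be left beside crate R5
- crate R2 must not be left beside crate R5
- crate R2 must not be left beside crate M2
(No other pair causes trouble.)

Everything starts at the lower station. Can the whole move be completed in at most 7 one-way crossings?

Yes

Yes — this plan uses 7 crossings (≤ 7):
1. Keeper goes to the upper station with crate R2 and crate R5.  [the lower station: crate K4, crate M2, crate R4, crate R6 | the upper station: crate R2, crate R5]
2. Keeper goes back to the lower station with crate R2.  [the lower station: crate K4, crate M2, crate R2, crate R4, crate R6 | the upper station: crate R5]
3. Keeper goes to the upper station with crate R2 and crate R4.  [the lower station: crate K4, crate M2, crate R6 | the upper station: crate R2, crate R4, crate R5]
4. Keeper goes back to the lower station with crate R5.  [the lower station: crate K4, crate M2, crate R5, crate R6 | the upper station: crate R2, crate R4]
5. Keeper goes to the upper station with crate K4 and crate R6.  [the lower station: crate M2, crate R5 | the upper station: crate K4, crate R2, crate R4, crate R6]
6. Keeper goes back to the lower station alone.  [the lower station: crate M2, crate R5 | the upper station: crate K4, crate R2, crate R4, crate R6]
7. Keeper goes to the upper station with crate M2 and crate R5.  [the lower station: — | the upper station: crate K4, crate M2, crate R2, crate R4, crate R5, crate R6]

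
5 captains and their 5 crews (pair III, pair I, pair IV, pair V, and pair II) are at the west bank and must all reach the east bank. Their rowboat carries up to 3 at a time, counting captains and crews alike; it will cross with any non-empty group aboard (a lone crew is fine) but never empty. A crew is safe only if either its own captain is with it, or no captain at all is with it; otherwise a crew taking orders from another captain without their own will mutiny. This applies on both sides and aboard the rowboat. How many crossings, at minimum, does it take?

11

Counting alone: each trip to the east bank takes at most 3 across and each return brings at least 1 back, so after t trips out (and t−1 returns) at most 3t − (t−1) of the 10 are across; that first reaches 10 at t = 5, so at least 9 crossings are needed.
The safety rule pushes this higher. Following every safe sequence of crossings, the most of the 10 that can be at the east bank as the rowboat arrives there on crossing 9 is 9 — never all 10.
So no plan with fewer than 11 crossings exists, and this one achieves 11:
1. captain III and crew III cross → the east bank.
2. captain III crosses ← the west bank.
3. crew I, crew IV, and crew V cross → the east bank.
4. crew III crosses ← the west bank.
5. captain I, captain IV, and captain V cross → the east bank.
6. captain I and crew I cross ← the west bank.
7. captain I, captain II, and captain III cross → the east bank.
8. crew IV crosses ← the west bank.
9. crew I and crew III cross → the east bank.
10. crew III crosses ← the west bank.
11. crew II, crew III, and crew IV cross → the east bank.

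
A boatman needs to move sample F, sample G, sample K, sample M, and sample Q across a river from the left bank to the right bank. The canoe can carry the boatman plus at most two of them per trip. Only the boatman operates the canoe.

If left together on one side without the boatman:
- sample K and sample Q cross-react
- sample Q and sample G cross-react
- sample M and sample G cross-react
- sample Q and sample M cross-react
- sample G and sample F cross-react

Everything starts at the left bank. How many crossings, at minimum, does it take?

7

Counting alone: the boatman can take at most 2 across per trip to the right bank, so moving all 5 needs at least 3 loaded trips out, with a return between consecutive ones — at least 5 crossings.
The safety rule pushes this higher. Following every safe sequence of crossings, the most of the 5 that can be at the right bank as the canoe arrives there on crossing 5 is 4 — never all 5.
So no plan with fewer than 7 crossings exists, and this one achieves 7:
1. Boatman goes to the right bank with sample G and sample Q.
2. Boatman goes back to the left bank with sample G.
3. Boatman goes to the right bank with sample F and sample G.
4. Boatman goes back to the left bank with sample G.
5. Boatman goes to the right bank with sample K and sample M.
6. Boatman goes back to the left bank with sample Q.
7. Boatman goes to the right bank with sample G and sample Q.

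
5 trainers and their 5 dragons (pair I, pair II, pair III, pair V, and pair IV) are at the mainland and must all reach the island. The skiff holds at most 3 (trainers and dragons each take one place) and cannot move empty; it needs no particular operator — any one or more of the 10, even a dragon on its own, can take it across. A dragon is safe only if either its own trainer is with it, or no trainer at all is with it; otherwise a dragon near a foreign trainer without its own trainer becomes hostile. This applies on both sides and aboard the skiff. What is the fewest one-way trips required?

Counting alone: each trip to the island takes at most 3 across and each return brings at least 1 back, so after t trips out (and t−1 returns) at most 3t − (t−1) of the 10 are across; that first reaches 10 at t = 5, so at least 9 crossings are needed.
The safety rule pushes this higher. Following every safe sequence of crossings, the most of the 10 that can be at the island as the skiff arrives there on crossing 9 is 9 — never all 10.
So no plan with fewer than 11 crossings exists, and this one achieves 11:
1. dragon I and trainer I cross → the island.
2. trainer I crosses ← the mainland.
3. dragon II, dragon III, and dragon V cross → the island.
4. dragon I crosses ← the mainland.
5. trainer II, trainer III, and trainer V cross → the island.
6. dragon II and trainer II cross ← the mainland.
7. trainer I, trainer II, and trainer IV cross → the island.
8. dragon III crosses ← the mainland.
9. dragon I and dragon II cross → the island.
10. dragon I crosses ← the mainland.
11. dragon I, dragon III, and dragon IV cross → the island.

11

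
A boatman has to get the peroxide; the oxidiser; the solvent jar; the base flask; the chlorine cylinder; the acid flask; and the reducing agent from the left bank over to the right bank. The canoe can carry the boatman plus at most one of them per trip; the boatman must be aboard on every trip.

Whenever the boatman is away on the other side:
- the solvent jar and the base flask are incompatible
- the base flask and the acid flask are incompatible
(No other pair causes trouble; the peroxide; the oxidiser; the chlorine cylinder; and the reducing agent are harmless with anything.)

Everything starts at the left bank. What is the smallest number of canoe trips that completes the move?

Counting alone: the boatman can take at most 1 across per trip to the right bank, so moving all 7 needs at least 7 loaded trips out, with a return between consecutive ones — at least 13 crossings.
The safety rule pushes this higher. Following every safe sequence of crossings, the most of the 7 that can be at the right bank as the canoe arrives there on crossing 13 is 6 — never all 7.
So no plan with fewer than 15 crossings exists, and this one achieves 15:
1. Boatman goes to the right bank with the base flask.
2. Boatman goes back to the left bank alone.
3. Boatman goes to the right bank with the peroxide.
4. Boatman goes back to the left bank alone.
5. Boatman goes to the right bank with the oxidiser.
6. Boatman goes back to the left bank alone.
7. Boatman goes to the right bank with the solvent jar.
8. Boatman goes back to the left bank with the base flask.
9. Boatman goes to the right bank with the acid flask.
10. Boatman goes back to the left bank alone.
11. Boatman goes to the right bank with the chlorine cylinder.
12. Boatman goes back to the left bank alone.
13. Boatman goes to the right bank with the reducing agent.
14. Boatman goes back to the left bank alone.
15. Boatman goes to the right bank with the base flask.

15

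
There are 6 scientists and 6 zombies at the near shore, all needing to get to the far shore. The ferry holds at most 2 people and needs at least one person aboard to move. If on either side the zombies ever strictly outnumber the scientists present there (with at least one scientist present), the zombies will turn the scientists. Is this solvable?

No

Following every safe sequence of crossings from the start, the most of the 12 that can be at the far shore as the ferry arrives there on crossings 1, 3, 5, 7, 9 is 2, 3, 4, 5, 6 respectively; the best ever achieved is 6 of 12.
From crossing 11 on, no configuration arises that was not already reachable earlier: only 15 distinct safe configurations (who is on which side, and where the ferry is) can ever be reached, none of them has everyone across, and every continuation just revisits them. They are: 0 scientists + 0 zombies across (ferry back at the start); 0 scientists + 1 zombie across (ferry there); 0 scientists + 1 zombie across (ferry back at the start); 0 scientists + 2 zombies across (ferry there); 0 scientists + 2 zombies across (ferry back at the start); 0 scientists + 3 zombies across (ferry there); 0 scientists + 3 zombies across (ferry back at the start); 0 scientists + 4 zombies across (ferry there); 0 scientists + 4 zombies across (ferry back at the start); 0 scientists + 5 zombies across (ferry there); 0 scientists + 5 zombies across (ferry back at the start); 0 scientists + 6 zombies across (ferry there); 1 scientist + 1 zombie across (ferry there); 1 scientist + 1 zombie across (ferry back at the start); 2 scientists + 2 zombies across (ferry there). So no valid plan exists.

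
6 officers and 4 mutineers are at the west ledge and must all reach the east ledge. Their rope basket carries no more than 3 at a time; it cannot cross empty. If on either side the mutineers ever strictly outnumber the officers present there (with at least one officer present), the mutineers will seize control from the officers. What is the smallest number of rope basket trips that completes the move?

Counting alone: each trip to the east ledge takes at most 3 across and each return brings at least 1 back, so after t trips out (and t−1 returns) at most 3t − (t−1) of the 10 are across; that first reaches 10 at t = 5, so at least 9 crossings are needed.
The plan below uses exactly 9 crossings, so it is optimal:
1. 2 mutineers → the east ledge.  (the west ledge: 6O 2M; the east ledge: 0O 2M)
2. 1 mutineer ← the west ledge.  (the west ledge: 6O 3M; the east ledge: 0O 1M)
3. 3 mutineers → the east ledge.  (the west ledge: 6O 0M; the east ledge: 0O 4M)
4. 1 mutineer ← the west ledge.  (the west ledge: 6O 1M; the east ledge: 0O 3M)
5. 3 officers → the east ledge.  (the west ledge: 3O 1M; the east ledge: 3O 3M)
6. 1 mutineer ← the west ledge.  (the west ledge: 3O 2M; the east ledge: 3O 2M)
7. 1 officer and 2 mutineers → the east ledge.  (the west ledge: 2O 0M; the east ledge: 4O 4M)
8. 1 mutineer ← the west ledge.  (the west ledge: 2O 1M; the east ledge: 4O 3M)
9. 2 officers and 1 mutineer → the east ledge.  (the west ledge: 0O 0M; the east ledge: 6O 4M)

9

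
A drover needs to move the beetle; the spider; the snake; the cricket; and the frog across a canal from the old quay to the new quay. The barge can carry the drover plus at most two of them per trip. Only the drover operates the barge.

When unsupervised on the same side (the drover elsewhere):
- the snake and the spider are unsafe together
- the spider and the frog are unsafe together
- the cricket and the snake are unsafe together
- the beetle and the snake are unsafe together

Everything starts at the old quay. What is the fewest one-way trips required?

5

Counting alone: the drover can take at most 2 across per trip to the new quay, so moving all 5 needs at least 3 loaded trips out, with a return between consecutive ones — at least 5 crossings.
The plan below uses exactly 5 crossings, so it is optimal:
1. Drover goes to the new quay with the snake and the spider.  [the old quay: the beetle, the cricket, the frog | the new quay: the snake, the spider]
2. Drover goes back to the old quay with the snake.  [the old quay: the beetle, the cricket, the frog, the snake | the new quay: the spider]
3. Drover goes to the new quay with the beetle and the cricket.  [the old quay: the frog, the snake | the new quay: the beetle, the cricket, the spider]
4. Drover goes back to the old quay alone.  [the old quay: the frog, the snake | the new quay: the beetle, the cricket, the spider]
5. Drover goes to the new quay with the frog and the snake.  [the old quay: — | the new quay: the beetle, the cricket, the frog, the snake, the spider]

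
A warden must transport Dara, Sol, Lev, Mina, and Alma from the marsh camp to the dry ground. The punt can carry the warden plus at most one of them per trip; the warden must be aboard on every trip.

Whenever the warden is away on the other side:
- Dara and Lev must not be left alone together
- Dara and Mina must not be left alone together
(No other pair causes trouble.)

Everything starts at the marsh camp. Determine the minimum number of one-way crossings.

11

Counting alone: the warden can take at most 1 across per trip to the dry ground, so moving all 5 needs at least 5 loaded trips out, with a return between consecutive ones — at least 9 crossings.
The safety rule pushes this higher. Following every safe sequence of crossings, the most of the 5 that can be at the dry ground as the punt arrives there on crossing 9 is 4 — never all 5.
So no plan with fewer than 11 crossings exists, and this one achieves 11:
1. Warden goes to the dry ground with Dara.
2. Warden goes back to the marsh camp alone.
3. Warden goes to the dry ground with Sol.
4. Warden goes back to the marsh camp alone.
5. Warden goes to the dry ground with Lev.
6. Warden goes back to the marsh camp with Dara.
7. Warden goes to the dry ground with Mina.
8. Warden goes back to the marsh camp alone.
9. Warden goes to the dry ground with Alma.
10. Warden goes back to the marsh camp alone.
11. Warden goes to the dry ground with Dara.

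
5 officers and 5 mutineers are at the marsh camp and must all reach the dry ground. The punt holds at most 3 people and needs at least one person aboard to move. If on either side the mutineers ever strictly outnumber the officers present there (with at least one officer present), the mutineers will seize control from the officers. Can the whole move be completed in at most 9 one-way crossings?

No

Counting alone: each trip to the dry ground takes at most 3 across and each return brings at least 1 back, so after t trips out (and t−1 returns) at most 3t − (t−1) of the 10 are across; that first reaches 10 at t = 5, so at least 9 crossings are needed.
The safety rule pushes this higher. Following every safe sequence of crossings, the most of the 10 that can be at the dry ground as the punt arrives there on crossing 9 is 9 — never all 10.
So the move cannot be finished within 9 crossings. (The shortest complete plan takes 11:)
1. 2 mutineers → the dry ground.  (the marsh camp: 5O 3M; the dry ground: 0O 2M)
2. 1 mutineer ← the marsh camp.  (the marsh camp: 5O 4M; the dry ground: 0O 1M)
3. 3 mutineers → the dry ground.  (the marsh camp: 5O 1M; the dry ground: 0O 4M)
4. 1 mutineer ← the marsh camp.  (the marsh camp: 5O 2M; the dry ground: 0O 3M)
5. 3 officers → the dry ground.  (the marsh camp: 2O 2M; the dry ground: 3O 3M)
6. 1 officer and 1 mutineer ← the marsh camp.  (the marsh camp: 3O 3M; the dry ground: 2O 2M)
7. 3 officers → the dry ground.  (the marsh camp: 0O 3M; the dry ground: 5O 2M)
8. 1 mutineer ← the marsh camp.  (the marsh camp: 0O 4M; the dry ground: 5O 1M)
9. 2 mutineers → the dry ground.  (the marsh camp: 0O 2M; the dry ground: 5O 3M)
10. 1 mutineer ← the marsh camp.  (the marsh camp: 0O 3M; the dry ground: 5O 2M)
11. 3 mutineers → the dry ground.  (the marsh camp: 0O 0M; the dry ground: 5O 5M)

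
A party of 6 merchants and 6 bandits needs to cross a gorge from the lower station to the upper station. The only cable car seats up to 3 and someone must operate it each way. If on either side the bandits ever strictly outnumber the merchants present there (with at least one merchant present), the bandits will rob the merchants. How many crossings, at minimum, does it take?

Following every safe sequence of crossings from the start, the most of the 12 that can be at the upper station as the cable car arrives there on crossings 1, 3, 5 is 3, 5, 6 respectively; the best ever achieved is 6 of 12.
From crossing 7 on, no configuration arises that was not already reachable earlier: only 17 distinct safe configurations (who is on which side, and where the cable car is) can ever be reached, none of them has everyone across, and every continuation just revisits them. They are: 0 merchants + 0 bandits across (cable car back at the start); 0 merchants + 1 bandit across (cable car there); 0 merchants + 1 bandit across (cable car back at the start); 0 merchants + 2 bandits across (cable car there); 0 merchants + 2 bandits across (cable car back at the start); 0 merchants + 3 bandits across (cable car there); 0 merchants + 3 bandits across (cable car back at the start); 0 merchants + 4 bandits across (cable car there); 0 merchants + 4 bandits across (cable car back at the start); 0 merchants + 5 bandits across (cable car there); 0 merchants + 5 bandits across (cable car back at the start); 0 merchants + 6 bandits across (cable car there); 1 merchant + 1 bandit across (cable car there); 1 merchant + 1 bandit across (cable car back at the start); 2 merchants + 2 bandits across (cable car there); 2 merchants + 2 bandits across (cable car back at the start); 3 merchants + 3 bandits across (cable car there). So no valid plan exists.

impossible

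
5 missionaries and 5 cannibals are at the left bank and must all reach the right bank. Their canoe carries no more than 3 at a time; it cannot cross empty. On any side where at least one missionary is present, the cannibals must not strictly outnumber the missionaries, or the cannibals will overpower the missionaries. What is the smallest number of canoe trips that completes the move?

Counting alone: each trip to the right bank takes at most 3 across and each return brings at least 1 back, so after t trips out (and t−1 returns) at most 3t − (t−1) of the 10 are across; that first reaches 10 at t = 5, so at least 9 crossings are needed.
The safety rule pushes this higher. Following every safe sequence of crossings, the most of the 10 that can be at the right bank as the canoe arrives there on crossing 9 is 9 — never all 10.
So no plan with fewer than 11 crossings exists, and this one achieves 11:
1. 2 cannibals → the right bank.  (the left bank: 5M 3C; the right bank: 0M 2C)
2. 1 cannibal ← the left bank.  (the left bank: 5M 4C; the right bank: 0M 1C)
3. 3 cannibals → the right bank.  (the left bank: 5M 1C; the right bank: 0M 4C)
4. 1 cannibal ← the left bank.  (the left bank: 5M 2C; the right bank: 0M 3C)
5. 3 missionaries → the right bank.  (the left bank: 2M 2C; the right bank: 3M 3C)
6. 1 missionary and 1 cannibal ← the left bank.  (the left bank: 3M 3C; the right bank: 2M 2C)
7. 3 missionaries → the right bank.  (the left bank: 0M 3C; the right bank: 5M 2C)
8. 1 cannibal ← the left bank.  (the left bank: 0M 4C; the right bank: 5M 1C)
9. 2 cannibals → the right bank.  (the left bank: 0M 2C; the right bank: 5M 3C)
10. 1 cannibal ← the left bank.  (the left bank: 0M 3C; the right bank: 5M 2C)
11. 3 cannibals → the right bank.  (the left bank: 0M 0C; the right bank: 5M 5C)

11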